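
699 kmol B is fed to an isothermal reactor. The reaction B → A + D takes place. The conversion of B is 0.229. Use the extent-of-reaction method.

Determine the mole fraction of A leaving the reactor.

B reacted = 0.229 × 699 = 160.1 kmol; ν_B = −1, so ξ = 160.1/1 = 160.1 kmol.
Outlet amounts (n = n₀ + ν ξ):
  B: 699 − 1(160.1) = 538.9
  A: 0 + 1(160.1) = 160.1
  D: 0 + 1(160.1) = 160.1
Total out = 859.1 kmol; y_A = 160.1 / 859.1 = 0.1863.

0.186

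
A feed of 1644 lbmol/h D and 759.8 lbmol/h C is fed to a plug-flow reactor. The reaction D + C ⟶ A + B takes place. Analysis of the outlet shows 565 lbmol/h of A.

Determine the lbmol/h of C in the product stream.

For A: n = n₀ + 1ξ → 565 = 0 + 1ξ, giving ξ = 565 lbmol/h.
Outlet amounts (n = n₀ + ν ξ):
  D: 1644 − 1(565) = 1079
  C: 759.8 − 1(565) = 194.8
  A: 0 + 1(565) = 565
  B: 0 + 1(565) = 565

195 lbmol/h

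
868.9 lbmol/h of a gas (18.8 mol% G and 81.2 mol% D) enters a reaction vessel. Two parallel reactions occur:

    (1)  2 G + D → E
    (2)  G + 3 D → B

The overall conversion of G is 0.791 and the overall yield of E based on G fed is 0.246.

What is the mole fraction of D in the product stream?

0.808

Yield of E: 1ξ₁ / 163.4 = 0.246 → ξ₁ = 40.18 lbmol/h.
Conversion of G: 2ξ₁ + 1ξ₂ = 0.791 × 163.4 = 129.2 → ξ₂ = 48.84 lbmol/h.
Outlet amounts (n = n₀ + Σ ν·ξ):
  G: 163.4 − 2(40.18) − 1(48.84) = 34.14
  D: 705.5 − 1(40.18) − 3(48.84) = 518.8
  E: 0 + 1(40.18) = 40.18
  B: 0 + 1(48.84) = 48.84
Total out = 642 lbmol/h; y_D = 518.8 / 642 = 0.8081.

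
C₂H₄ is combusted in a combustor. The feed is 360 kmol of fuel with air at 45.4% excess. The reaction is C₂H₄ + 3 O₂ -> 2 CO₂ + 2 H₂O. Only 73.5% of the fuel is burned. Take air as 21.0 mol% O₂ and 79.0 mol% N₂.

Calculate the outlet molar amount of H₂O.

Stoichiometric O₂ = 3 × 360 = 1080 kmol; O₂ fed = 1080 × 1.454 = 1570 kmol.
N₂ fed = 1570 × 79/21 = 5907 kmol.
Fuel reacted = 0.735 × 360 → ξ = 264.6 kmol.
Outlet (n = n₀ + ν ξ):
  C₂H₄: 360 − 1(264.6) = 95.4
  O₂: 1570 − 3(264.6) = 776.5
  N₂: 5907 (inert)
  CO₂: 0 + 2(264.6) = 529.2
  H₂O: 0 + 2(264.6) = 529.2

529 kmol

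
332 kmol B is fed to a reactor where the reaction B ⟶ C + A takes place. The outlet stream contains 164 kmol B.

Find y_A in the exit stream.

For B: n = n₀ − 1ξ → 164 = 332 − 1ξ, giving ξ = 168 kmol.
Outlet amounts (n = n₀ + ν ξ):
  B: 332 − 1(168) = 164
  C: 0 + 1(168) = 168
  A: 0 + 1(168) = 168
Total out = 500 kmol; y_A = 168 / 500 = 0.336.

0.336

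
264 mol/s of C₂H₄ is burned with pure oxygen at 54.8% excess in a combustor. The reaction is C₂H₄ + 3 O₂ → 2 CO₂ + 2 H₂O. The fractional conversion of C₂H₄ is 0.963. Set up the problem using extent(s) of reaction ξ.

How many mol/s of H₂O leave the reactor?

508 mol/s

Stoichiometric O₂ = 3 × 264 = 792 mol/s; O₂ fed = 792 × 1.548 = 1226 mol/s.
Fuel reacted = 0.963 × 264 → ξ = 254.2 mol/s.
Outlet (n = n₀ + ν ξ):
  C₂H₄: 264 − 1(254.2) = 9.768
  O₂: 1226 − 3(254.2) = 463.3
  CO₂: 0 + 2(254.2) = 508.5
  H₂O: 0 + 2(254.2) = 508.5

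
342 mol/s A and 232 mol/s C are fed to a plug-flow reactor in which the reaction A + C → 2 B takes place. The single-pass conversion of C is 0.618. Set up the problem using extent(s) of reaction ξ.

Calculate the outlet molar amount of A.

199 mol/s

C reacted = 0.618 × 232 = 143.4 mol/s; ν_C = −1, so ξ = 143.4/1 = 143.4 mol/s.
Outlet amounts (n = n₀ + ν ξ):
  A: 342 − 1(143.4) = 198.6
  C: 232 − 1(143.4) = 88.62
  B: 0 + 2(143.4) = 286.8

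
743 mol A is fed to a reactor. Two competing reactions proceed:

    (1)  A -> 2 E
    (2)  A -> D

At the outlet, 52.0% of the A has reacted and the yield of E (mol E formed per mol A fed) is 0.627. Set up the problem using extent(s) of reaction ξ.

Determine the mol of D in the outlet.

153 mol

Yield of E: 2ξ₁ / 743 = 0.627 → ξ₁ = 232.9 mol.
Conversion of A: 1ξ₁ + 1ξ₂ = 0.52 × 743 = 386.4 → ξ₂ = 153.4 mol.
Outlet amounts (n = n₀ + Σ ν·ξ):
  A: 743 − 1(232.9) − 1(153.4) = 356.6
  E: 0 + 2(232.9) = 465.9
  D: 0 + 1(153.4) = 153.4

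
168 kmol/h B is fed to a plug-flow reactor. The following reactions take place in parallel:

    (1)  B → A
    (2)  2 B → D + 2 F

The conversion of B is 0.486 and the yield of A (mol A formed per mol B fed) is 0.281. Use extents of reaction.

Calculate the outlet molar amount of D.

Yield of A: 1ξ₁ / 168 = 0.281 → ξ₁ = 47.21 kmol/h.
Conversion of B: 1ξ₁ + 2ξ₂ = 0.486 × 168 = 81.65 → ξ₂ = 17.22 kmol/h.
Outlet amounts (n = n₀ + Σ ν·ξ):
  B: 168 − 1(47.21) − 2(17.22) = 86.35
  A: 0 + 1(47.21) = 47.21
  D: 0 + 1(17.22) = 17.22
  F: 0 + 2(17.22) = 34.44

17.2 kmol/h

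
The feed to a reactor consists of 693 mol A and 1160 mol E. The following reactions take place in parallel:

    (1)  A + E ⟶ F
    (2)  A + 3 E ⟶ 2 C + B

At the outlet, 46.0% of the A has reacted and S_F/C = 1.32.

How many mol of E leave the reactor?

666 mol

Conversion of A: A consumed = 0.46 × 693 = 318.8 mol = 1ξ₁ + 1ξ₂.
Selectivity: 1ξ₁ / (2ξ₂) = 1.32 → ξ₁ = 2.64 ξ₂.
Substitute: (1·2.64 + 1) ξ₂ = 318.8 → ξ₂ = 87.58 mol, ξ₁ = 231.2 mol.
Outlet amounts (n = n₀ + Σ ν·ξ):
  A: 693 − 1(231.2) − 1(87.58) = 374.2
  E: 1160 − 1(231.2) − 3(87.58) = 666.1
  F: 0 + 1(231.2) = 231.2
  C: 0 + 2(87.58) = 175.2
  B: 0 + 1(87.58) = 87.58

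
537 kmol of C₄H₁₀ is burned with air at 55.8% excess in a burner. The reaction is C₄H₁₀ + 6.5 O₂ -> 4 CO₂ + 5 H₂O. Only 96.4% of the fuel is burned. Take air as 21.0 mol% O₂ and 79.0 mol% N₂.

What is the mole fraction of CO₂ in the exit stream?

Stoichiometric O₂ = 6.5 × 537 = 3490 kmol; O₂ fed = 3490 × 1.558 = 5438 kmol.
N₂ fed = 5438 × 79/21 = 20460 kmol.
Fuel reacted = 0.964 × 537 → ξ = 517.7 kmol.
Outlet (n = n₀ + ν ξ):
  C₄H₁₀: 537 − 1(517.7) = 19.33
  O₂: 5438 − 6.5(517.7) = 2073
  N₂: 20460 (inert)
  CO₂: 0 + 4(517.7) = 2071
  H₂O: 0 + 5(517.7) = 2588
Total out = 27210 kmol; y_CO₂ = 2071 / 27210 = 0.0761.

0.0761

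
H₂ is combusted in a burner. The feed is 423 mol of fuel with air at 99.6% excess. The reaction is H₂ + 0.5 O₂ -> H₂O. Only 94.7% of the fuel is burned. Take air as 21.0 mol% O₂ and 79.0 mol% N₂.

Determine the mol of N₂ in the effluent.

Stoichiometric O₂ = 0.5 × 423 = 211.5 mol; O₂ fed = 211.5 × 1.996 = 422.2 mol.
N₂ fed = 422.2 × 79/21 = 1588 mol.
Fuel reacted = 0.947 × 423 → ξ = 400.6 mol.
Outlet (n = n₀ + ν ξ):
  H₂: 423 − 1(400.6) = 22.42
  O₂: 422.2 − 0.5(400.6) = 221.9
  N₂: 1588 (inert)
  H₂O: 0 + 1(400.6) = 400.6

1590 mol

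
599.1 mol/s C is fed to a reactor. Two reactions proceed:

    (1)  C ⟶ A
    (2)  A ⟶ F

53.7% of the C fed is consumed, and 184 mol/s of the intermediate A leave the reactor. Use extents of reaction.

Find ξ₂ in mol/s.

ξ₂ = 138 mol/s

Conversion of C: C consumed = 1ξ₁ = 0.537 × 599.1 → ξ₁ = 321.7 mol/s.
A balance: n_A = 0 + 1ξ₁ − 1ξ₂ = 184 → ξ₂ = (1·321.7 − 184)/1 = 137.7 mol/s.
Outlet amounts (n = n₀ + Σ ν·ξ):
  C: 599.1 − 1(321.7) = 277.4
  A: 0 + 1(321.7) − 1(137.7) = 184
  F: 0 + 1(137.7) = 137.7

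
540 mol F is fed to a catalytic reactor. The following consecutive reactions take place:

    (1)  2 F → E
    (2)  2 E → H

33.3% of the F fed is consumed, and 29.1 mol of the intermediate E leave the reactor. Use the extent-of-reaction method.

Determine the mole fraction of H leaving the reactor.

0.0724

Conversion of F: F consumed = 2ξ₁ = 0.333 × 540 → ξ₁ = 89.91 mol.
E balance: n_E = 0 + 1ξ₁ − 2ξ₂ = 29.1 → ξ₂ = (1·89.91 − 29.1)/2 = 30.41 mol.
Outlet amounts (n = n₀ + Σ ν·ξ):
  F: 540 − 2(89.91) = 360.2
  E: 0 + 1(89.91) − 2(30.41) = 29.1
  H: 0 + 1(30.41) = 30.41
Total out = 419.7 mol; y_H = 30.41 / 419.7 = 0.07245.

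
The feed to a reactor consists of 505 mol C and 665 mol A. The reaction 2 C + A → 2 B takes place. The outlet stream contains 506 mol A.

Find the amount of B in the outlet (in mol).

For A: n = n₀ − 1ξ → 506 = 665 − 1ξ, giving ξ = 159 mol.
Outlet amounts (n = n₀ + ν ξ):
  C: 505 − 2(159) = 187
  A: 665 − 1(159) = 506
  B: 0 + 2(159) = 318

318 mol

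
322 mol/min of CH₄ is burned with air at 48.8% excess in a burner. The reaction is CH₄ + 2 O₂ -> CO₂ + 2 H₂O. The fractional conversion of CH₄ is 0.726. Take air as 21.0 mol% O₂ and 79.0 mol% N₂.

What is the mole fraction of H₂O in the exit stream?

Stoichiometric O₂ = 2 × 322 = 644 mol/min; O₂ fed = 644 × 1.488 = 958.3 mol/min.
N₂ fed = 958.3 × 79/21 = 3605 mol/min.
Fuel reacted = 0.726 × 322 → ξ = 233.8 mol/min.
Outlet (n = n₀ + ν ξ):
  CH₄: 322 − 1(233.8) = 88.23
  O₂: 958.3 − 2(233.8) = 490.7
  N₂: 3605 (inert)
  CO₂: 0 + 1(233.8) = 233.8
  H₂O: 0 + 2(233.8) = 467.5
Total out = 4885 mol/min; y_H₂O = 467.5 / 4885 = 0.09571.

0.0957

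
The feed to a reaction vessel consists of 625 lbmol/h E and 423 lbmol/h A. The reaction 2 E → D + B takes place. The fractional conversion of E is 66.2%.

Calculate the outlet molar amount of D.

E reacted = 0.662 × 625 = 413.8 lbmol/h; ν_E = −2, so ξ = 413.8/2 = 206.9 lbmol/h.
Outlet amounts (n = n₀ + ν ξ):
  E: 625 − 2(206.9) = 211.2
  D: 0 + 1(206.9) = 206.9
  B: 0 + 1(206.9) = 206.9
  A: 423 (inert)

207 lbmol/h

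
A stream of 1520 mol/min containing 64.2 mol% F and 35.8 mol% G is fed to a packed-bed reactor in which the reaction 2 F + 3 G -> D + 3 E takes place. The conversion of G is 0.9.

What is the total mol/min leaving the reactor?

G reacted = 0.9 × 544.2 = 489.7 mol/min; ν_G = −3, so ξ = 489.7/3 = 163.2 mol/min.
Outlet amounts (n = n₀ + ν ξ):
  F: 975.8 − 2(163.2) = 649.3
  G: 544.2 − 3(163.2) = 54.42
  D: 0 + 1(163.2) = 163.2
  E: 0 + 3(163.2) = 489.7
Total out = 649.3 + 54.42 + 163.2 + 489.7 = 1357 mol/min.

1360 mol/min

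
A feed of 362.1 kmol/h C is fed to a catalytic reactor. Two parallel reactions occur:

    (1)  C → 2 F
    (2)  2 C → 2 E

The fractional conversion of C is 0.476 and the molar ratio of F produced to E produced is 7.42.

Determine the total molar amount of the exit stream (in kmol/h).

498 kmol/h

Conversion of C: C consumed = 0.476 × 362.1 = 172.4 kmol/h = 1ξ₁ + 2ξ₂.
Selectivity: 2ξ₁ / (2ξ₂) = 7.42 → ξ₁ = 7.42 ξ₂.
Substitute: (1·7.42 + 2) ξ₂ = 172.4 → ξ₂ = 18.3 kmol/h, ξ₁ = 135.8 kmol/h.
Outlet amounts (n = n₀ + Σ ν·ξ):
  C: 362.1 − 1(135.8) − 2(18.3) = 189.7
  F: 0 + 2(135.8) = 271.5
  E: 0 + 2(18.3) = 36.59
Total out = 189.7 + 271.5 + 36.59 = 497.9 kmol/h.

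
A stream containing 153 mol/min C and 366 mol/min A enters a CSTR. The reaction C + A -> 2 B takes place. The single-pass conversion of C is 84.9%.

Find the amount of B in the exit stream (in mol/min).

260 mol/min

C reacted = 0.849 × 153 = 129.9 mol/min; ν_C = −1, so ξ = 129.9/1 = 129.9 mol/min.
Outlet amounts (n = n₀ + ν ξ):
  C: 153 − 1(129.9) = 23.1
  A: 366 − 1(129.9) = 236.1
  B: 0 + 2(129.9) = 259.8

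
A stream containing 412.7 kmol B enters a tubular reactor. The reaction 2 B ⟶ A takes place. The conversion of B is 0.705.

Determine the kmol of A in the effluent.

145 kmol

B reacted = 0.705 × 412.7 = 291 kmol; ν_B = −2, so ξ = 291/2 = 145.5 kmol.
Outlet amounts (n = n₀ + ν ξ):
  B: 412.7 − 2(145.5) = 121.7
  A: 0 + 1(145.5) = 145.5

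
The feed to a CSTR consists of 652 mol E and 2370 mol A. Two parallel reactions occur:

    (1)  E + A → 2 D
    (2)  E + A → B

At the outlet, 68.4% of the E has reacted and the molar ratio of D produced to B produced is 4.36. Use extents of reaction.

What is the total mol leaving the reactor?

2880 mol

Conversion of E: E consumed = 0.684 × 652 = 446 mol = 1ξ₁ + 1ξ₂.
Selectivity: 2ξ₁ / (1ξ₂) = 4.36 → ξ₁ = 2.18 ξ₂.
Substitute: (1·2.18 + 1) ξ₂ = 446 → ξ₂ = 140.2 mol, ξ₁ = 305.7 mol.
Outlet amounts (n = n₀ + Σ ν·ξ):
  E: 652 − 1(305.7) − 1(140.2) = 206
  A: 2370 − 1(305.7) − 1(140.2) = 1924
  D: 0 + 2(305.7) = 611.5
  B: 0 + 1(140.2) = 140.2
Total out = 206 + 1924 + 611.5 + 140.2 = 2882 mol.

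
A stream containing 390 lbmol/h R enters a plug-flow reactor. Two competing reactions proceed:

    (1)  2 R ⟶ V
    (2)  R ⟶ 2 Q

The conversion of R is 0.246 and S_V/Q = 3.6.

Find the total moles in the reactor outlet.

Conversion of R: R consumed = 0.246 × 390 = 95.94 lbmol/h = 2ξ₁ + 1ξ₂.
Selectivity: 1ξ₁ / (2ξ₂) = 3.6 → ξ₁ = 7.2 ξ₂.
Substitute: (2·7.2 + 1) ξ₂ = 95.94 → ξ₂ = 6.23 lbmol/h, ξ₁ = 44.86 lbmol/h.
Outlet amounts (n = n₀ + Σ ν·ξ):
  R: 390 − 2(44.86) − 1(6.23) = 294.1
  V: 0 + 1(44.86) = 44.86
  Q: 0 + 2(6.23) = 12.46
Total out = 294.1 + 44.86 + 12.46 = 351.4 lbmol/h.

351 lbmol/h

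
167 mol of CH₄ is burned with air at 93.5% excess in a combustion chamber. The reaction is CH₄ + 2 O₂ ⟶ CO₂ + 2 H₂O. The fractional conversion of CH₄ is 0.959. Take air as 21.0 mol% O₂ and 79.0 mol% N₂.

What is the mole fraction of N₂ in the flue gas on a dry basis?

0.831

Stoichiometric O₂ = 2 × 167 = 334 mol; O₂ fed = 334 × 1.935 = 646.3 mol.
N₂ fed = 646.3 × 79/21 = 2431 mol.
Fuel reacted = 0.959 × 167 → ξ = 160.2 mol.
Outlet (n = n₀ + ν ξ):
  CH₄: 167 − 1(160.2) = 6.847
  O₂: 646.3 − 2(160.2) = 326
  N₂: 2431 (inert)
  CO₂: 0 + 1(160.2) = 160.2
  H₂O: 0 + 2(160.2) = 320.3
Dry total = 2924 mol; y_N₂ (dry) = 2431 / 2924 = 0.8314.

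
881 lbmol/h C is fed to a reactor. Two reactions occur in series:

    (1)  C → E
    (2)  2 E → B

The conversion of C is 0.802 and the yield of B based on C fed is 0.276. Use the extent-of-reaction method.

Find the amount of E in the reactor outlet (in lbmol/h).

220 lbmol/h

Conversion of C: C consumed = 1ξ₁ = 0.802 × 881 → ξ₁ = 706.6 lbmol/h.
Yield of B: 1ξ₂ / 881 = 0.276 → ξ₂ = 243.2 lbmol/h.
Outlet amounts (n = n₀ + Σ ν·ξ):
  C: 881 − 1(706.6) = 174.4
  E: 0 + 1(706.6) − 2(243.2) = 220.2
  B: 0 + 1(243.2) = 243.2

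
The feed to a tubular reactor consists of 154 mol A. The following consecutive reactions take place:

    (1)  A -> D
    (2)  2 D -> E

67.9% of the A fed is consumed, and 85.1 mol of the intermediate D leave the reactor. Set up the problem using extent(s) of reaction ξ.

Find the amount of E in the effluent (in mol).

9.73 mol

Conversion of A: A consumed = 1ξ₁ = 0.679 × 154 → ξ₁ = 104.6 mol.
D balance: n_D = 0 + 1ξ₁ − 2ξ₂ = 85.1 → ξ₂ = (1·104.6 − 85.1)/2 = 9.733 mol.
Outlet amounts (n = n₀ + Σ ν·ξ):
  A: 154 − 1(104.6) = 49.43
  D: 0 + 1(104.6) − 2(9.733) = 85.1
  E: 0 + 1(9.733) = 9.733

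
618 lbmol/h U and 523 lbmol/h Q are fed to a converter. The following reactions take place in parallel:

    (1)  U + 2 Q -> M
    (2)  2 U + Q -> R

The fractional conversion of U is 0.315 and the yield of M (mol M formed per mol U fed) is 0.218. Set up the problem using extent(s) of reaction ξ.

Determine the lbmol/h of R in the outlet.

Yield of M: 1ξ₁ / 618 = 0.218 → ξ₁ = 134.7 lbmol/h.
Conversion of U: 1ξ₁ + 2ξ₂ = 0.315 × 618 = 194.7 → ξ₂ = 29.97 lbmol/h.
Outlet amounts (n = n₀ + Σ ν·ξ):
  U: 618 − 1(134.7) − 2(29.97) = 423.3
  Q: 523 − 2(134.7) − 1(29.97) = 223.6
  M: 0 + 1(134.7) = 134.7
  R: 0 + 1(29.97) = 29.97

30 lbmol/h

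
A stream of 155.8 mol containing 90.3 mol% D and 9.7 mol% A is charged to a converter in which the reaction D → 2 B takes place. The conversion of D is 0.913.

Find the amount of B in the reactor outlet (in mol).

257 mol

D reacted = 0.913 × 140.7 = 128.4 mol; ν_D = −1, so ξ = 128.4/1 = 128.4 mol.
Outlet amounts (n = n₀ + ν ξ):
  D: 140.7 − 1(128.4) = 12.24
  B: 0 + 2(128.4) = 256.9
  A: 15.11 (inert)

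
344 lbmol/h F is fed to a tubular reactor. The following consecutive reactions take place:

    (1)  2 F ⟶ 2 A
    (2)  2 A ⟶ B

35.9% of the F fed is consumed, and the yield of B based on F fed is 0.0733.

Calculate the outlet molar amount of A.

Conversion of F: F consumed = 2ξ₁ = 0.359 × 344 → ξ₁ = 61.75 lbmol/h.
Yield of B: 1ξ₂ / 344 = 0.0733 → ξ₂ = 25.22 lbmol/h.
Outlet amounts (n = n₀ + Σ ν·ξ):
  F: 344 − 2(61.75) = 220.5
  A: 0 + 2(61.75) − 2(25.22) = 73.07
  B: 0 + 1(25.22) = 25.22

73.1 lbmol/h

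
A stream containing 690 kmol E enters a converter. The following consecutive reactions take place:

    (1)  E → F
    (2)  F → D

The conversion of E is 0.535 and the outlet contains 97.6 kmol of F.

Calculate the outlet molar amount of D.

272 kmol

Conversion of E: E consumed = 1ξ₁ = 0.535 × 690 → ξ₁ = 369.2 kmol.
F balance: n_F = 0 + 1ξ₁ − 1ξ₂ = 97.6 → ξ₂ = (1·369.2 − 97.6)/1 = 271.6 kmol.
Outlet amounts (n = n₀ + Σ ν·ξ):
  E: 690 − 1(369.2) = 320.8
  F: 0 + 1(369.2) − 1(271.6) = 97.6
  D: 0 + 1(271.6) = 271.6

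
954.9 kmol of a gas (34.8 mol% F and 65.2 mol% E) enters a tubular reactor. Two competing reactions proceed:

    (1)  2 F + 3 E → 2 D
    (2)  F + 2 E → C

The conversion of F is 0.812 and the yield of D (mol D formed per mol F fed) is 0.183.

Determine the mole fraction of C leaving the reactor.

0.469

Yield of D: 2ξ₁ / 332.3 = 0.183 → ξ₁ = 30.41 kmol.
Conversion of F: 2ξ₁ + 1ξ₂ = 0.812 × 332.3 = 269.8 → ξ₂ = 209 kmol.
Outlet amounts (n = n₀ + Σ ν·ξ):
  F: 332.3 − 2(30.41) − 1(209) = 62.47
  E: 622.6 − 3(30.41) − 2(209) = 113.3
  D: 0 + 2(30.41) = 60.81
  C: 0 + 1(209) = 209
Total out = 445.6 kmol; y_C = 209 / 445.6 = 0.469.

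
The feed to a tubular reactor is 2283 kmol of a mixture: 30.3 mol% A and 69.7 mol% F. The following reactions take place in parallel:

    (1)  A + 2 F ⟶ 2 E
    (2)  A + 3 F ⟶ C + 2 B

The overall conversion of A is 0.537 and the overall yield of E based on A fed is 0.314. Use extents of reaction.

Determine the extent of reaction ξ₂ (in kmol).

Yield of E: 2ξ₁ / 691.7 = 0.314 → ξ₁ = 108.6 kmol.
Conversion of A: 1ξ₁ + 1ξ₂ = 0.537 × 691.7 = 371.5 → ξ₂ = 262.9 kmol.
Outlet amounts (n = n₀ + Σ ν·ξ):
  A: 691.7 − 1(108.6) − 1(262.9) = 320.3
  F: 1591 − 2(108.6) − 3(262.9) = 585.4
  E: 0 + 2(108.6) = 217.2
  C: 0 + 1(262.9) = 262.9
  B: 0 + 2(262.9) = 525.7

ξ₂ = 263 kmol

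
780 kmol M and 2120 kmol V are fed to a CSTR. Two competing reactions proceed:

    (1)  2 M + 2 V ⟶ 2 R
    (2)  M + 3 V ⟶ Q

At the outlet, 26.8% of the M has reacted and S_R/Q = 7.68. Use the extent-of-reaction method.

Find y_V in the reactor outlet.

Conversion of M: M consumed = 0.268 × 780 = 209 kmol = 2ξ₁ + 1ξ₂.
Selectivity: 2ξ₁ / (1ξ₂) = 7.68 → ξ₁ = 3.84 ξ₂.
Substitute: (2·3.84 + 1) ξ₂ = 209 → ξ₂ = 24.08 kmol, ξ₁ = 92.48 kmol.
Outlet amounts (n = n₀ + Σ ν·ξ):
  M: 780 − 2(92.48) − 1(24.08) = 571
  V: 2120 − 2(92.48) − 3(24.08) = 1863
  R: 0 + 2(92.48) = 185
  Q: 0 + 1(24.08) = 24.08
Total out = 2643 kmol; y_V = 1863 / 2643 = 0.7049.

0.705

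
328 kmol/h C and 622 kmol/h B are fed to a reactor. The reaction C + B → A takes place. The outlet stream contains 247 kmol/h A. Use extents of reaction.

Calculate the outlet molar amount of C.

81 kmol/h

For A: n = n₀ + 1ξ → 247 = 0 + 1ξ, giving ξ = 247 kmol/h.
Outlet amounts (n = n₀ + ν ξ):
  C: 328 − 1(247) = 81
  B: 622 − 1(247) = 375
  A: 0 + 1(247) = 247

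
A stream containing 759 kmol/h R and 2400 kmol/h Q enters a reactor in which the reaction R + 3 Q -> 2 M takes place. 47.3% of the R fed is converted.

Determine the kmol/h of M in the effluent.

718 kmol/h

R reacted = 0.473 × 759 = 359 kmol/h; ν_R = −1, so ξ = 359/1 = 359 kmol/h.
Outlet amounts (n = n₀ + ν ξ):
  R: 759 − 1(359) = 400
  Q: 2400 − 3(359) = 1323
  M: 0 + 2(359) = 718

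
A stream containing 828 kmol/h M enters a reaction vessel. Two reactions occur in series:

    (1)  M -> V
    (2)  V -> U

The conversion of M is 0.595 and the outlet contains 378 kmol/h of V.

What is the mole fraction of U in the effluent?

Conversion of M: M consumed = 1ξ₁ = 0.595 × 828 → ξ₁ = 492.7 kmol/h.
V balance: n_V = 0 + 1ξ₁ − 1ξ₂ = 378 → ξ₂ = (1·492.7 − 378)/1 = 114.7 kmol/h.
Outlet amounts (n = n₀ + Σ ν·ξ):
  M: 828 − 1(492.7) = 335.3
  V: 0 + 1(492.7) − 1(114.7) = 378
  U: 0 + 1(114.7) = 114.7
Total out = 828 kmol/h; y_U = 114.7 / 828 = 0.1385.

0.138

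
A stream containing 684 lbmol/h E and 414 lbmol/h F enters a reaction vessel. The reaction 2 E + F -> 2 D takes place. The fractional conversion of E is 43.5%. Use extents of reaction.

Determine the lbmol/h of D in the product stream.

E reacted = 0.435 × 684 = 297.5 lbmol/h; ν_E = −2, so ξ = 297.5/2 = 148.8 lbmol/h.
Outlet amounts (n = n₀ + ν ξ):
  E: 684 − 2(148.8) = 386.5
  F: 414 − 1(148.8) = 265.2
  D: 0 + 2(148.8) = 297.5

298 lbmol/h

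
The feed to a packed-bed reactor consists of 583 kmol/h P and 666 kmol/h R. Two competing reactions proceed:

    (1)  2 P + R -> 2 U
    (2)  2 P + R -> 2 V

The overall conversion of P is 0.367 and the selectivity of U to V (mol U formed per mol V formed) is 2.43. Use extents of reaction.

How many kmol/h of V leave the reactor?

62.4 kmol/h

Conversion of P: P consumed = 0.367 × 583 = 214 kmol/h = 2ξ₁ + 2ξ₂.
Selectivity: 2ξ₁ / (2ξ₂) = 2.43 → ξ₁ = 2.43 ξ₂.
Substitute: (2·2.43 + 2) ξ₂ = 214 → ξ₂ = 31.19 kmol/h, ξ₁ = 75.79 kmol/h.
Outlet amounts (n = n₀ + Σ ν·ξ):
  P: 583 − 2(75.79) − 2(31.19) = 369
  R: 666 − 1(75.79) − 1(31.19) = 559
  U: 0 + 2(75.79) = 151.6
  V: 0 + 2(31.19) = 62.38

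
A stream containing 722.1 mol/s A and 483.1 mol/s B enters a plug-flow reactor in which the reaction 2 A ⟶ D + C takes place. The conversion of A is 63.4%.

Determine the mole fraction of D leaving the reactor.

0.19

A reacted = 0.634 × 722.1 = 457.8 mol/s; ν_A = −2, so ξ = 457.8/2 = 228.9 mol/s.
Outlet amounts (n = n₀ + ν ξ):
  A: 722.1 − 2(228.9) = 264.3
  D: 0 + 1(228.9) = 228.9
  C: 0 + 1(228.9) = 228.9
  B: 483.1 (inert)
Total out = 1205 mol/s; y_D = 228.9 / 1205 = 0.1899.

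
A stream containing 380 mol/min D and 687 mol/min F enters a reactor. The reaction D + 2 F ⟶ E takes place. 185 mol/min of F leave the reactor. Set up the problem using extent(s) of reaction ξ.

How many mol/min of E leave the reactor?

For F: n = n₀ − 2ξ → 185 = 687 − 2ξ, giving ξ = 251 mol/min.
Outlet amounts (n = n₀ + ν ξ):
  D: 380 − 1(251) = 129
  F: 687 − 2(251) = 185
  E: 0 + 1(251) = 251

251 mol/min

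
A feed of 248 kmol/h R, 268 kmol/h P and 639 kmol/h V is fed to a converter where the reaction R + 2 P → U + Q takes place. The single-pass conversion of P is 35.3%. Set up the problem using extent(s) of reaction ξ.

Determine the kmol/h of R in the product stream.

201 kmol/h

P reacted = 0.353 × 268 = 94.6 kmol/h; ν_P = −2, so ξ = 94.6/2 = 47.3 kmol/h.
Outlet amounts (n = n₀ + ν ξ):
  R: 248 − 1(47.3) = 200.7
  P: 268 − 2(47.3) = 173.4
  U: 0 + 1(47.3) = 47.3
  Q: 0 + 1(47.3) = 47.3
  V: 639 (inert)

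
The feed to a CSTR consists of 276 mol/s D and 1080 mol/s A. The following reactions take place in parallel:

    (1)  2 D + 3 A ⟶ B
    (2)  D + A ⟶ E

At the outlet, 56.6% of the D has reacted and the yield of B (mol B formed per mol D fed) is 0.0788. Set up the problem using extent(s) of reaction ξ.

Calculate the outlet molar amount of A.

902 mol/s

Yield of B: 1ξ₁ / 276 = 0.0788 → ξ₁ = 21.75 mol/s.
Conversion of D: 2ξ₁ + 1ξ₂ = 0.566 × 276 = 156.2 → ξ₂ = 112.7 mol/s.
Outlet amounts (n = n₀ + Σ ν·ξ):
  D: 276 − 2(21.75) − 1(112.7) = 119.8
  A: 1080 − 3(21.75) − 1(112.7) = 902
  B: 0 + 1(21.75) = 21.75
  E: 0 + 1(112.7) = 112.7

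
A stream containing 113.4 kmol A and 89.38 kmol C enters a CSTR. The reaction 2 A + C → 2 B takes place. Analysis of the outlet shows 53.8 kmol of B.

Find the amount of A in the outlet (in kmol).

59.6 kmol

For B: n = n₀ + 2ξ → 53.8 = 0 + 2ξ, giving ξ = 26.9 kmol.
Outlet amounts (n = n₀ + ν ξ):
  A: 113.4 − 2(26.9) = 59.6
  C: 89.38 − 1(26.9) = 62.48
  B: 0 + 2(26.9) = 53.8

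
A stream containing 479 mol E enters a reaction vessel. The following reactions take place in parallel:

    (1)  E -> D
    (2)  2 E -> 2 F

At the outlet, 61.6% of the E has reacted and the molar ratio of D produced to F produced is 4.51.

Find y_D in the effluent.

Conversion of E: E consumed = 0.616 × 479 = 295.1 mol = 1ξ₁ + 2ξ₂.
Selectivity: 1ξ₁ / (2ξ₂) = 4.51 → ξ₁ = 9.02 ξ₂.
Substitute: (1·9.02 + 2) ξ₂ = 295.1 → ξ₂ = 26.78 mol, ξ₁ = 241.5 mol.
Outlet amounts (n = n₀ + Σ ν·ξ):
  E: 479 − 1(241.5) − 2(26.78) = 183.9
  D: 0 + 1(241.5) = 241.5
  F: 0 + 2(26.78) = 53.55
Total out = 479 mol; y_D = 241.5 / 479 = 0.5042.

0.504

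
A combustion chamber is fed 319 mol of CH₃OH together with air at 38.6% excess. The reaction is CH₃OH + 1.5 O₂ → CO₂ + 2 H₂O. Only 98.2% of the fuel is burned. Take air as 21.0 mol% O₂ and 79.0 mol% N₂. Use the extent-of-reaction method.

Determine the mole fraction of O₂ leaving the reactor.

0.0532

Stoichiometric O₂ = 1.5 × 319 = 478.5 mol; O₂ fed = 478.5 × 1.386 = 663.2 mol.
N₂ fed = 663.2 × 79/21 = 2495 mol.
Fuel reacted = 0.982 × 319 → ξ = 313.3 mol.
Outlet (n = n₀ + ν ξ):
  CH₃OH: 319 − 1(313.3) = 5.742
  O₂: 663.2 − 1.5(313.3) = 193.3
  N₂: 2495 (inert)
  CO₂: 0 + 1(313.3) = 313.3
  H₂O: 0 + 2(313.3) = 626.5
Total out = 3634 mol; y_O₂ = 193.3 / 3634 = 0.0532.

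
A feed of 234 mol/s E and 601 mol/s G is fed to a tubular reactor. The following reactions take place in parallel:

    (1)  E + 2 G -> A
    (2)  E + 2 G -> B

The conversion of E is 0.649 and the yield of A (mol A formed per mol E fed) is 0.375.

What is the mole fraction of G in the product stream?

Yield of A: 1ξ₁ / 234 = 0.375 → ξ₁ = 87.75 mol/s.
Conversion of E: 1ξ₁ + 1ξ₂ = 0.649 × 234 = 151.9 → ξ₂ = 64.12 mol/s.
Outlet amounts (n = n₀ + Σ ν·ξ):
  E: 234 − 1(87.75) − 1(64.12) = 82.13
  G: 601 − 2(87.75) − 2(64.12) = 297.3
  A: 0 + 1(87.75) = 87.75
  B: 0 + 1(64.12) = 64.12
Total out = 531.3 mol/s; y_G = 297.3 / 531.3 = 0.5595.

0.56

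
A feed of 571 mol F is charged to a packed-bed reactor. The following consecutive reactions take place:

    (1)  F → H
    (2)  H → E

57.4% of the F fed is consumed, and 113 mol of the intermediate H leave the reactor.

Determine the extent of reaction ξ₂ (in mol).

ξ₂ = 215 mol

Conversion of F: F consumed = 1ξ₁ = 0.574 × 571 → ξ₁ = 327.8 mol.
H balance: n_H = 0 + 1ξ₁ − 1ξ₂ = 113 → ξ₂ = (1·327.8 − 113)/1 = 214.8 mol.
Outlet amounts (n = n₀ + Σ ν·ξ):
  F: 571 − 1(327.8) = 243.2
  H: 0 + 1(327.8) − 1(214.8) = 113
  E: 0 + 1(214.8) = 214.8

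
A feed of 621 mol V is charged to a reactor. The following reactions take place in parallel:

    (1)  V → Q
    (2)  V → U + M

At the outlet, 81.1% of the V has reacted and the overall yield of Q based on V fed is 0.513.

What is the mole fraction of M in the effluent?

0.23

Yield of Q: 1ξ₁ / 621 = 0.513 → ξ₁ = 318.6 mol.
Conversion of V: 1ξ₁ + 1ξ₂ = 0.811 × 621 = 503.6 → ξ₂ = 185.1 mol.
Outlet amounts (n = n₀ + Σ ν·ξ):
  V: 621 − 1(318.6) − 1(185.1) = 117.4
  Q: 0 + 1(318.6) = 318.6
  U: 0 + 1(185.1) = 185.1
  M: 0 + 1(185.1) = 185.1
Total out = 806.1 mol; y_M = 185.1 / 806.1 = 0.2296.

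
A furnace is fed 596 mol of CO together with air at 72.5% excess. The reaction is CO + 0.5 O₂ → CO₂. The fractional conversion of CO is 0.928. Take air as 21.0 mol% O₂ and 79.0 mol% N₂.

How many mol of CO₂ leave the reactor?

Stoichiometric O₂ = 0.5 × 596 = 298 mol; O₂ fed = 298 × 1.725 = 514.1 mol.
N₂ fed = 514.1 × 79/21 = 1934 mol.
Fuel reacted = 0.928 × 596 → ξ = 553.1 mol.
Outlet (n = n₀ + ν ξ):
  CO: 596 − 1(553.1) = 42.91
  O₂: 514.1 − 0.5(553.1) = 237.5
  N₂: 1934 (inert)
  CO₂: 0 + 1(553.1) = 553.1

553 mol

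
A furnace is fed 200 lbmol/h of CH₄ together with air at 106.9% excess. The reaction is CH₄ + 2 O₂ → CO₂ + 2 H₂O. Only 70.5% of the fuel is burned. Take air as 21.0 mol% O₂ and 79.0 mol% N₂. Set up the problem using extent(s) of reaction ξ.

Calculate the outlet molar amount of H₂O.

Stoichiometric O₂ = 2 × 200 = 400 lbmol/h; O₂ fed = 400 × 2.069 = 827.6 lbmol/h.
N₂ fed = 827.6 × 79/21 = 3113 lbmol/h.
Fuel reacted = 0.705 × 200 → ξ = 141 lbmol/h.
Outlet (n = n₀ + ν ξ):
  CH₄: 200 − 1(141) = 59
  O₂: 827.6 − 2(141) = 545.6
  N₂: 3113 (inert)
  CO₂: 0 + 1(141) = 141
  H₂O: 0 + 2(141) = 282

282 lbmol/h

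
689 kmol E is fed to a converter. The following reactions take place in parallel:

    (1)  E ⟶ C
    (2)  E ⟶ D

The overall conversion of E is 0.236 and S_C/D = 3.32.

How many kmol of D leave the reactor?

37.6 kmol

Conversion of E: E consumed = 0.236 × 689 = 162.6 kmol = 1ξ₁ + 1ξ₂.
Selectivity: 1ξ₁ / (1ξ₂) = 3.32 → ξ₁ = 3.32 ξ₂.
Substitute: (1·3.32 + 1) ξ₂ = 162.6 → ξ₂ = 37.64 kmol, ξ₁ = 125 kmol.
Outlet amounts (n = n₀ + Σ ν·ξ):
  E: 689 − 1(125) − 1(37.64) = 526.4
  C: 0 + 1(125) = 125
  D: 0 + 1(37.64) = 37.64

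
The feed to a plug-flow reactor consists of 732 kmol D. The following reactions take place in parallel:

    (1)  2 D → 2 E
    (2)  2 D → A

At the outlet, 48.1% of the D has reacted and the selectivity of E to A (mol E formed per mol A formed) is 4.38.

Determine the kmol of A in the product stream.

55.2 kmol

Conversion of D: D consumed = 0.481 × 732 = 352.1 kmol = 2ξ₁ + 2ξ₂.
Selectivity: 2ξ₁ / (1ξ₂) = 4.38 → ξ₁ = 2.19 ξ₂.
Substitute: (2·2.19 + 2) ξ₂ = 352.1 → ξ₂ = 55.19 kmol, ξ₁ = 120.9 kmol.
Outlet amounts (n = n₀ + Σ ν·ξ):
  D: 732 − 2(120.9) − 2(55.19) = 379.9
  E: 0 + 2(120.9) = 241.7
  A: 0 + 1(55.19) = 55.19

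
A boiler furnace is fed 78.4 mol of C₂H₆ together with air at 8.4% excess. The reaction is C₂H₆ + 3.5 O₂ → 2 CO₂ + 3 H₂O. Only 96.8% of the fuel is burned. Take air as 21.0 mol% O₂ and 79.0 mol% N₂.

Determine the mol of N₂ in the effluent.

1120 mol

Stoichiometric O₂ = 3.5 × 78.4 = 274.4 mol; O₂ fed = 274.4 × 1.084 = 297.4 mol.
N₂ fed = 297.4 × 79/21 = 1119 mol.
Fuel reacted = 0.968 × 78.4 → ξ = 75.89 mol.
Outlet (n = n₀ + ν ξ):
  C₂H₆: 78.4 − 1(75.89) = 2.509
  O₂: 297.4 − 3.5(75.89) = 31.83
  N₂: 1119 (inert)
  CO₂: 0 + 2(75.89) = 151.8
  H₂O: 0 + 3(75.89) = 227.7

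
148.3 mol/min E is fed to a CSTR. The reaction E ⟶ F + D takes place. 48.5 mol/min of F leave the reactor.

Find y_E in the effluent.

For F: n = n₀ + 1ξ → 48.5 = 0 + 1ξ, giving ξ = 48.5 mol/min.
Outlet amounts (n = n₀ + ν ξ):
  E: 148.3 − 1(48.5) = 99.8
  F: 0 + 1(48.5) = 48.5
  D: 0 + 1(48.5) = 48.5
Total out = 196.8 mol/min; y_E = 99.8 / 196.8 = 0.5071.

0.507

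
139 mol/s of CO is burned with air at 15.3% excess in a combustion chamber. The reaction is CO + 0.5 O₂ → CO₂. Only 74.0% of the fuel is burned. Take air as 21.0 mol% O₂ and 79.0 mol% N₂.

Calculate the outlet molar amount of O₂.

28.7 mol/s

Stoichiometric O₂ = 0.5 × 139 = 69.5 mol/s; O₂ fed = 69.5 × 1.153 = 80.13 mol/s.
N₂ fed = 80.13 × 79/21 = 301.5 mol/s.
Fuel reacted = 0.74 × 139 → ξ = 102.9 mol/s.
Outlet (n = n₀ + ν ξ):
  CO: 139 − 1(102.9) = 36.14
  O₂: 80.13 − 0.5(102.9) = 28.7
  N₂: 301.5 (inert)
  CO₂: 0 + 1(102.9) = 102.9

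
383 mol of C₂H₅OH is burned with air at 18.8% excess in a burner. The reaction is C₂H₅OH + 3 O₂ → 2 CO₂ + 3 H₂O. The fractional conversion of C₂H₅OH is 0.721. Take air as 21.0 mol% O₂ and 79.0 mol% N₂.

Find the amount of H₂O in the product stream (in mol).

828 mol

Stoichiometric O₂ = 3 × 383 = 1149 mol; O₂ fed = 1149 × 1.188 = 1365 mol.
N₂ fed = 1365 × 79/21 = 5135 mol.
Fuel reacted = 0.721 × 383 → ξ = 276.1 mol.
Outlet (n = n₀ + ν ξ):
  C₂H₅OH: 383 − 1(276.1) = 106.9
  O₂: 1365 − 3(276.1) = 536.6
  N₂: 5135 (inert)
  CO₂: 0 + 2(276.1) = 552.3
  H₂O: 0 + 3(276.1) = 828.4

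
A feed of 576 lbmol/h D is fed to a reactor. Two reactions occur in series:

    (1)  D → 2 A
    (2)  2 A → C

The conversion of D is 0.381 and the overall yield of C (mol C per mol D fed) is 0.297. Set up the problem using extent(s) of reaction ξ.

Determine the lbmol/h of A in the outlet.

Conversion of D: D consumed = 1ξ₁ = 0.381 × 576 → ξ₁ = 219.5 lbmol/h.
Yield of C: 1ξ₂ / 576 = 0.297 → ξ₂ = 171.1 lbmol/h.
Outlet amounts (n = n₀ + Σ ν·ξ):
  D: 576 − 1(219.5) = 356.5
  A: 0 + 2(219.5) − 2(171.1) = 96.77
  C: 0 + 1(171.1) = 171.1

96.8 lbmol/h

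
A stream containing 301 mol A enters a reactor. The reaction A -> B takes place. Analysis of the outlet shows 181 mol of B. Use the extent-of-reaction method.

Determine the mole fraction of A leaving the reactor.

For B: n = n₀ + 1ξ → 181 = 0 + 1ξ, giving ξ = 181 mol.
Outlet amounts (n = n₀ + ν ξ):
  A: 301 − 1(181) = 120
  B: 0 + 1(181) = 181
Total out = 301 mol; y_A = 120 / 301 = 0.3987.

0.399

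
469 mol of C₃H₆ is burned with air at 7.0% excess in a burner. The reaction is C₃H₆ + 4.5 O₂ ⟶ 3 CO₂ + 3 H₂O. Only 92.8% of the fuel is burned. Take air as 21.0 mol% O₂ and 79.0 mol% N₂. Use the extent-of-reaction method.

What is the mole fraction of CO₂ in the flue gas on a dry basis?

0.129

Stoichiometric O₂ = 4.5 × 469 = 2110 mol; O₂ fed = 2110 × 1.070 = 2258 mol.
N₂ fed = 2258 × 79/21 = 8495 mol.
Fuel reacted = 0.928 × 469 → ξ = 435.2 mol.
Outlet (n = n₀ + ν ξ):
  C₃H₆: 469 − 1(435.2) = 33.77
  O₂: 2258 − 4.5(435.2) = 299.7
  N₂: 8495 (inert)
  CO₂: 0 + 3(435.2) = 1306
  H₂O: 0 + 3(435.2) = 1306
Dry total = 10130 mol; y_CO₂ (dry) = 1306 / 10130 = 0.1288.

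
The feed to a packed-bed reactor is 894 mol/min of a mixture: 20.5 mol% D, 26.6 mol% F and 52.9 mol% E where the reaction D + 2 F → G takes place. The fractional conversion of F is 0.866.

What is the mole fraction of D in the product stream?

F reacted = 0.866 × 237.8 = 205.9 mol/min; ν_F = −2, so ξ = 205.9/2 = 103 mol/min.
Outlet amounts (n = n₀ + ν ξ):
  D: 183.3 − 1(103) = 80.3
  F: 237.8 − 2(103) = 31.87
  G: 0 + 1(103) = 103
  E: 472.9 (inert)
Total out = 688.1 mol/min; y_D = 80.3 / 688.1 = 0.1167.

0.117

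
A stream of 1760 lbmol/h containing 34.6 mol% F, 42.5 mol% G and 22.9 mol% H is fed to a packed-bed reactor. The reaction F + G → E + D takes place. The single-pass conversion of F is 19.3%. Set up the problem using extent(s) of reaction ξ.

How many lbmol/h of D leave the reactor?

118 lbmol/h

F reacted = 0.193 × 609 = 117.5 lbmol/h; ν_F = −1, so ξ = 117.5/1 = 117.5 lbmol/h.
Outlet amounts (n = n₀ + ν ξ):
  F: 609 − 1(117.5) = 491.4
  G: 748 − 1(117.5) = 630.5
  E: 0 + 1(117.5) = 117.5
  D: 0 + 1(117.5) = 117.5
  H: 403 (inert)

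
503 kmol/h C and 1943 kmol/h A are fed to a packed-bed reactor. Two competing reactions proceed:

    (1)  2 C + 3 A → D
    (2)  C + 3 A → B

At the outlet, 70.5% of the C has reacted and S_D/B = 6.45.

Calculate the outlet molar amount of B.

Conversion of C: C consumed = 0.705 × 503 = 354.6 kmol/h = 2ξ₁ + 1ξ₂.
Selectivity: 1ξ₁ / (1ξ₂) = 6.45 → ξ₁ = 6.45 ξ₂.
Substitute: (2·6.45 + 1) ξ₂ = 354.6 → ξ₂ = 25.51 kmol/h, ξ₁ = 164.6 kmol/h.
Outlet amounts (n = n₀ + Σ ν·ξ):
  C: 503 − 2(164.6) − 1(25.51) = 148.4
  A: 1943 − 3(164.6) − 3(25.51) = 1373
  D: 0 + 1(164.6) = 164.6
  B: 0 + 1(25.51) = 25.51

25.5 kmol/h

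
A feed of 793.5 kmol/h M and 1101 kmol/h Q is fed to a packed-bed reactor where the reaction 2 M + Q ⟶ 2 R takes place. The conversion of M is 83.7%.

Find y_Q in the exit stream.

0.492

M reacted = 0.837 × 793.5 = 664.2 kmol/h; ν_M = −2, so ξ = 664.2/2 = 332.1 kmol/h.
Outlet amounts (n = n₀ + ν ξ):
  M: 793.5 − 2(332.1) = 129.3
  Q: 1101 − 1(332.1) = 768.9
  R: 0 + 2(332.1) = 664.2
Total out = 1562 kmol/h; y_Q = 768.9 / 1562 = 0.4921.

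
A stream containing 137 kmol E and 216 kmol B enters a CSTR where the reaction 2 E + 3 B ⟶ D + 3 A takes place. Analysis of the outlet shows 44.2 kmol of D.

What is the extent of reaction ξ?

ξ = 44.2 kmol

For D: n = n₀ + 1ξ → 44.2 = 0 + 1ξ, giving ξ = 44.2 kmol.
Outlet amounts (n = n₀ + ν ξ):
  E: 137 − 2(44.2) = 48.6
  B: 216 − 3(44.2) = 83.4
  D: 0 + 1(44.2) = 44.2
  A: 0 + 3(44.2) = 132.6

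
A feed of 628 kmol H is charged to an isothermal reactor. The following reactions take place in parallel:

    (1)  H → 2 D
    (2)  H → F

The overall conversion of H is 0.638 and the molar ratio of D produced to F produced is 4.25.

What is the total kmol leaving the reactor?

900 kmol

Conversion of H: H consumed = 0.638 × 628 = 400.7 kmol = 1ξ₁ + 1ξ₂.
Selectivity: 2ξ₁ / (1ξ₂) = 4.25 → ξ₁ = 2.125 ξ₂.
Substitute: (1·2.125 + 1) ξ₂ = 400.7 → ξ₂ = 128.2 kmol, ξ₁ = 272.5 kmol.
Outlet amounts (n = n₀ + Σ ν·ξ):
  H: 628 − 1(272.5) − 1(128.2) = 227.3
  D: 0 + 2(272.5) = 544.9
  F: 0 + 1(128.2) = 128.2
Total out = 227.3 + 544.9 + 128.2 = 900.5 kmol.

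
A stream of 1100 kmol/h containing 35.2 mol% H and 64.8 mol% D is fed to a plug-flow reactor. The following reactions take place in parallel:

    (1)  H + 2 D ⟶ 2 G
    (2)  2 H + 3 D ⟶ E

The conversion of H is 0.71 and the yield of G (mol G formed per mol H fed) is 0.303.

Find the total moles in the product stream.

Yield of G: 2ξ₁ / 387.2 = 0.303 → ξ₁ = 58.66 kmol/h.
Conversion of H: 1ξ₁ + 2ξ₂ = 0.71 × 387.2 = 274.9 → ξ₂ = 108.1 kmol/h.
Outlet amounts (n = n₀ + Σ ν·ξ):
  H: 387.2 − 1(58.66) − 2(108.1) = 112.3
  D: 712.8 − 2(58.66) − 3(108.1) = 271.1
  G: 0 + 2(58.66) = 117.3
  E: 0 + 1(108.1) = 108.1
Total out = 112.3 + 271.1 + 117.3 + 108.1 = 608.8 kmol/h.

609 kmol/h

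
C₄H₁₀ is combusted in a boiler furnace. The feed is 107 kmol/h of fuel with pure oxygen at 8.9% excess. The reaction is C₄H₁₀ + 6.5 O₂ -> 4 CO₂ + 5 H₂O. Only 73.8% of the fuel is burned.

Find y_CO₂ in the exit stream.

0.321

Stoichiometric O₂ = 6.5 × 107 = 695.5 kmol/h; O₂ fed = 695.5 × 1.089 = 757.4 kmol/h.
Fuel reacted = 0.738 × 107 → ξ = 78.97 kmol/h.
Outlet (n = n₀ + ν ξ):
  C₄H₁₀: 107 − 1(78.97) = 28.03
  O₂: 757.4 − 6.5(78.97) = 244.1
  CO₂: 0 + 4(78.97) = 315.9
  H₂O: 0 + 5(78.97) = 394.8
Total out = 982.8 kmol/h; y_CO₂ = 315.9 / 982.8 = 0.3214.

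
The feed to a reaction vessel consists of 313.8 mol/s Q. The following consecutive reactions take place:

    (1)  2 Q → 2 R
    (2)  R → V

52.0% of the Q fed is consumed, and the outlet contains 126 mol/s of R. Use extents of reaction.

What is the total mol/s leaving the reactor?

314 mol/s

Conversion of Q: Q consumed = 2ξ₁ = 0.52 × 313.8 → ξ₁ = 81.59 mol/s.
R balance: n_R = 0 + 2ξ₁ − 1ξ₂ = 126 → ξ₂ = (2·81.59 − 126)/1 = 37.18 mol/s.
Outlet amounts (n = n₀ + Σ ν·ξ):
  Q: 313.8 − 2(81.59) = 150.6
  R: 0 + 2(81.59) − 1(37.18) = 126
  V: 0 + 1(37.18) = 37.18
Total out = 150.6 + 126 + 37.18 = 313.8 mol/s.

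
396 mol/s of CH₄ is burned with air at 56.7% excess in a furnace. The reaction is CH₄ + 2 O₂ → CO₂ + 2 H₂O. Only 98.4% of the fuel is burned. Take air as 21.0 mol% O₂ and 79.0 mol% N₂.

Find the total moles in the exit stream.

Stoichiometric O₂ = 2 × 396 = 792 mol/s; O₂ fed = 792 × 1.567 = 1241 mol/s.
N₂ fed = 1241 × 79/21 = 4669 mol/s.
Fuel reacted = 0.984 × 396 → ξ = 389.7 mol/s.
Outlet (n = n₀ + ν ξ):
  CH₄: 396 − 1(389.7) = 6.336
  O₂: 1241 − 2(389.7) = 461.7
  N₂: 4669 (inert)
  CO₂: 0 + 1(389.7) = 389.7
  H₂O: 0 + 2(389.7) = 779.3
Total out = 6.336 + 461.7 + 4669 + 389.7 + 779.3 = 6306 mol/s.

6310 mol/s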